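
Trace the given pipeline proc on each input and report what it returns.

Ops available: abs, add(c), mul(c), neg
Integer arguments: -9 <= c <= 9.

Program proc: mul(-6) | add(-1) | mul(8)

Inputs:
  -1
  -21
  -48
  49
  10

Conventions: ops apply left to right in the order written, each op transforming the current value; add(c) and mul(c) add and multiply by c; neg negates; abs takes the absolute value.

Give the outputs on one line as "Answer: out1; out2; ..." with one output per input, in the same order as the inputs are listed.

Execution, op by op:
  -1 -> 6 -> 5 -> 40
  -21 -> 126 -> 125 -> 1000
  -48 -> 288 -> 287 -> 2296
  49 -> -294 -> -295 -> -2360
  10 -> -60 -> -61 -> -488

40; 1000; 2296; -2360; -488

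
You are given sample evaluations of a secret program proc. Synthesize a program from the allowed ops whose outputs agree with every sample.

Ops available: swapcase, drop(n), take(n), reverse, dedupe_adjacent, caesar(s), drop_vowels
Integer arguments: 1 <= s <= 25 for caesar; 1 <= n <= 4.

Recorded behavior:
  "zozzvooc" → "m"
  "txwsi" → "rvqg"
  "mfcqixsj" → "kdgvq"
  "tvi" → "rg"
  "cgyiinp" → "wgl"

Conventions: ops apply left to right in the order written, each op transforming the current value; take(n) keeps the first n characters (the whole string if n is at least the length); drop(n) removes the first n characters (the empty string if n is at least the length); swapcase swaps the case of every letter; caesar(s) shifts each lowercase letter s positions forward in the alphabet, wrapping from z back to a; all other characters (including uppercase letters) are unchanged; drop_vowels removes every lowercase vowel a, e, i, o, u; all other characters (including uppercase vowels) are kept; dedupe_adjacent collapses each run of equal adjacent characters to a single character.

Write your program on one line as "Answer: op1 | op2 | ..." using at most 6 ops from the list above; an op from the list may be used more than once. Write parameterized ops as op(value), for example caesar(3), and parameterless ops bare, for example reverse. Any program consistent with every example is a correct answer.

dedupe_adjacent | caesar(5) | drop_vowels | caesar(19) | drop_vowels | dedupe_adjacent

Check, running the answer program on each example:
  "zozzvooc" -> "zozvoc" -> "eteath" -> "tth" -> "mma" -> "mm" -> "m"
  "txwsi" -> "txwsi" -> "ycbxn" -> "ycbxn" -> "rvuqg" -> "rvqg" -> "rvqg"
  "mfcqixsj" -> "mfcqixsj" -> "rkhvncxo" -> "rkhvncx" -> "kdaogvq" -> "kdgvq" -> "kdgvq"
  "tvi" -> "tvi" -> "yan" -> "yn" -> "rg" -> "rg" -> "rg"
  "cgyiinp" -> "cgyinp" -> "hldnsu" -> "hldns" -> "aewgl" -> "wgl" -> "wgl"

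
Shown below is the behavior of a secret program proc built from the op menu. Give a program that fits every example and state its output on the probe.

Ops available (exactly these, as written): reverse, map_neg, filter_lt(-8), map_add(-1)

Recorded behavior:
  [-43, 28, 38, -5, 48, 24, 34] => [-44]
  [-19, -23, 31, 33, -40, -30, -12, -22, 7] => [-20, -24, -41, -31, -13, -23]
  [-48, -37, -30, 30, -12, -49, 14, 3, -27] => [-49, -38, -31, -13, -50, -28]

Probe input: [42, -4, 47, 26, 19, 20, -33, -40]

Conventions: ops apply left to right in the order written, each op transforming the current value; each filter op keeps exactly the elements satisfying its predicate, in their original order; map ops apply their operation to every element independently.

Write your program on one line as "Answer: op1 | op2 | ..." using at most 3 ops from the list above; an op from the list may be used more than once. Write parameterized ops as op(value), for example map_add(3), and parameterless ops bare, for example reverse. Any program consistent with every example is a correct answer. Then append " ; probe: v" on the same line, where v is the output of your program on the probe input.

filter_lt(-8) | map_add(-1) ; probe: [-34, -41]

Check, running the answer program on each example:
  [-43, 28, 38, -5, 48, 24, 34] -> [-43] -> [-44]
  [-19, -23, 31, 33, -40, -30, -12, -22, 7] -> [-19, -23, -40, -30, -12, -22] -> [-20, -24, -41, -31, -13, -23]
  [-48, -37, -30, 30, -12, -49, 14, 3, -27] -> [-48, -37, -30, -12, -49, -27] -> [-49, -38, -31, -13, -50, -28]
  probe: [42, -4, 47, 26, 19, 20, -33, -40] -> [-33, -40] -> [-34, -41]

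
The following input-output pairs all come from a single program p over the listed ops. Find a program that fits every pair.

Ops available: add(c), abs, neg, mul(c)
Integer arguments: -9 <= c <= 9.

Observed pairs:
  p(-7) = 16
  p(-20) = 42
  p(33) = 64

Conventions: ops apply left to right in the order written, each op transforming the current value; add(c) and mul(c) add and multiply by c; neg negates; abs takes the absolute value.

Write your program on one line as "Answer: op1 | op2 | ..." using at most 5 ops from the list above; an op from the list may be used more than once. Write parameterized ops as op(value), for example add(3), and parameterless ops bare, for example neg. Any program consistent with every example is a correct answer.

mul(-2) | add(5) | add(-3) | neg | abs

Check, running the answer program on each example:
  -7 -> 14 -> 19 -> 16 -> -16 -> 16
  -20 -> 40 -> 45 -> 42 -> -42 -> 42
  33 -> -66 -> -61 -> -64 -> 64 -> 64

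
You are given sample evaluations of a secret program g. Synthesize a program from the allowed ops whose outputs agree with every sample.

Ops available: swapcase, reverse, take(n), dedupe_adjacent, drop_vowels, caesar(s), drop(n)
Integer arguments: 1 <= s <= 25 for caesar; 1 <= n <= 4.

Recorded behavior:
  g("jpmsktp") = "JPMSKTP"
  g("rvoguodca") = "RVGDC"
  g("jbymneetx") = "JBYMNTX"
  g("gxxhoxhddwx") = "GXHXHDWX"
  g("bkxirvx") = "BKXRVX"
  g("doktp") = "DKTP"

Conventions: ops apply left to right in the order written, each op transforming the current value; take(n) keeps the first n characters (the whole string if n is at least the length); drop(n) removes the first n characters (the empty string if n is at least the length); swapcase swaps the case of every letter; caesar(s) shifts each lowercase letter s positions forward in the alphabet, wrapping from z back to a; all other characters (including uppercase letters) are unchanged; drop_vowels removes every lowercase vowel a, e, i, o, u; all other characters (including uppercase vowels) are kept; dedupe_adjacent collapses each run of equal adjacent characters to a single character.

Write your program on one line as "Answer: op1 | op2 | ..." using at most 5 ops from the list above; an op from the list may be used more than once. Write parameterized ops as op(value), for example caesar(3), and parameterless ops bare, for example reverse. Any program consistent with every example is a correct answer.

reverse | drop_vowels | swapcase | dedupe_adjacent | reverse

Check, running the answer program on each example:
  "jpmsktp" -> "ptksmpj" -> "ptksmpj" -> "PTKSMPJ" -> "PTKSMPJ" -> "JPMSKTP"
  "rvoguodca" -> "acdougovr" -> "cdgvr" -> "CDGVR" -> "CDGVR" -> "RVGDC"
  "jbymneetx" -> "xteenmybj" -> "xtnmybj" -> "XTNMYBJ" -> "XTNMYBJ" -> "JBYMNTX"
  "gxxhoxhddwx" -> "xwddhxohxxg" -> "xwddhxhxxg" -> "XWDDHXHXXG" -> "XWDHXHXG" -> "GXHXHDWX"
  "bkxirvx" -> "xvrixkb" -> "xvrxkb" -> "XVRXKB" -> "XVRXKB" -> "BKXRVX"
  "doktp" -> "ptkod" -> "ptkd" -> "PTKD" -> "PTKD" -> "DKTP"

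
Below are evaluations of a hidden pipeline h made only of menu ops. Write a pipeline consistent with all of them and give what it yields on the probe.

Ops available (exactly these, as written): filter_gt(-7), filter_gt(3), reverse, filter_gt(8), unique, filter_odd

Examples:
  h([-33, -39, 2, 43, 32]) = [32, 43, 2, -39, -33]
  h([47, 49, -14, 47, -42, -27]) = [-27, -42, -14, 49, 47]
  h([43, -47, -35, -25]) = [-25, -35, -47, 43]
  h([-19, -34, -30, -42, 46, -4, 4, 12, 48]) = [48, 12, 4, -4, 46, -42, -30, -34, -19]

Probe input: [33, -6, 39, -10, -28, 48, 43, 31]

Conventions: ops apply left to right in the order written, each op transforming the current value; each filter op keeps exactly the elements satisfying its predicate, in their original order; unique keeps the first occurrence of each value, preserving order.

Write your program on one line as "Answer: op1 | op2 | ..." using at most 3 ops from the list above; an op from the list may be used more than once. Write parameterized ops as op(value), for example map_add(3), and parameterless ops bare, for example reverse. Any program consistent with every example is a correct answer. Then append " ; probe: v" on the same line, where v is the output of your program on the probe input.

unique | reverse ; probe: [31, 43, 48, -28, -10, 39, -6, 33]

Check, running the answer program on each example:
  [-33, -39, 2, 43, 32] -> [-33, -39, 2, 43, 32] -> [32, 43, 2, -39, -33]
  [47, 49, -14, 47, -42, -27] -> [47, 49, -14, -42, -27] -> [-27, -42, -14, 49, 47]
  [43, -47, -35, -25] -> [43, -47, -35, -25] -> [-25, -35, -47, 43]
  [-19, -34, -30, -42, 46, -4, 4, 12, 48] -> [-19, -34, -30, -42, 46, -4, 4, 12, 48] -> [48, 12, 4, -4, 46, -42, -30, -34, -19]
  probe: [33, -6, 39, -10, -28, 48, 43, 31] -> [33, -6, 39, -10, -28, 48, 43, 31] -> [31, 43, 48, -28, -10, 39, -6, 33]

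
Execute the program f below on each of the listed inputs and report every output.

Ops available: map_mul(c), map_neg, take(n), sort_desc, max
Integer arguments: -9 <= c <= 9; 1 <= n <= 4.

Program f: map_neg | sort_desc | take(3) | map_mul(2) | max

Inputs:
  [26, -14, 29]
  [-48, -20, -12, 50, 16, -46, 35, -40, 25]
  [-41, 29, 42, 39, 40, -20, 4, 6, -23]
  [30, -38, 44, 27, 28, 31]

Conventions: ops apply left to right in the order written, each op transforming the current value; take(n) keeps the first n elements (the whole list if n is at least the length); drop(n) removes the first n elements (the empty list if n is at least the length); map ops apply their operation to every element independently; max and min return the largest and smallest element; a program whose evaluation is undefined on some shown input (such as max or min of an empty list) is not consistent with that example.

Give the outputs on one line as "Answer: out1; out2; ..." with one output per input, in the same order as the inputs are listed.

Execution, op by op:
  [26, -14, 29] -> [-26, 14, -29] -> [14, -26, -29] -> [14, -26, -29] -> [28, -52, -58] -> 28
  [-48, -20, -12, 50, 16, -46, 35, -40, 25] -> [48, 20, 12, -50, -16, 46, -35, 40, -25] -> [48, 46, 40, 20, 12, -16, -25, -35, -50] -> [48, 46, 40] -> [96, 92, 80] -> 96
  [-41, 29, 42, 39, 40, -20, 4, 6, -23] -> [41, -29, -42, -39, -40, 20, -4, -6, 23] -> [41, 23, 20, -4, -6, -29, -39, -40, -42] -> [41, 23, 20] -> [82, 46, 40] -> 82
  [30, -38, 44, 27, 28, 31] -> [-30, 38, -44, -27, -28, -31] -> [38, -27, -28, -30, -31, -44] -> [38, -27, -28] -> [76, -54, -56] -> 76

28; 96; 82; 76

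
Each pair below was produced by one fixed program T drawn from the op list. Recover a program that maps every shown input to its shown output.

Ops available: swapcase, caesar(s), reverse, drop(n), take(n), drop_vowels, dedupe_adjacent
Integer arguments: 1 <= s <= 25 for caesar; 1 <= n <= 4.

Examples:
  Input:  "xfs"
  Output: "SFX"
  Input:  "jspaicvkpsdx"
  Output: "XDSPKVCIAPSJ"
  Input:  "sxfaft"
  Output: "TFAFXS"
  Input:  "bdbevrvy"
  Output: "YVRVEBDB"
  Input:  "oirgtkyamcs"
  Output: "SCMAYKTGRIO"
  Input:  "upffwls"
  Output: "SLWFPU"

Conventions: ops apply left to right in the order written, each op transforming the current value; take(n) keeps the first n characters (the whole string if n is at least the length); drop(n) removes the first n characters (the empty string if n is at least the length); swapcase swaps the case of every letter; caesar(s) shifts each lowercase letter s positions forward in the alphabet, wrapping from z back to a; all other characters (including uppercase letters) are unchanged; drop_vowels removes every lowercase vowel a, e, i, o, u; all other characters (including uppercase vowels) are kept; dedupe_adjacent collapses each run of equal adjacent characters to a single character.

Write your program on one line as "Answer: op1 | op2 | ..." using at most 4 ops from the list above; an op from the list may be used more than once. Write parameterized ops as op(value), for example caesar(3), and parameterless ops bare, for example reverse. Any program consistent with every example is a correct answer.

swapcase | dedupe_adjacent | reverse

Check, running the answer program on each example:
  "xfs" -> "XFS" -> "XFS" -> "SFX"
  "jspaicvkpsdx" -> "JSPAICVKPSDX" -> "JSPAICVKPSDX" -> "XDSPKVCIAPSJ"
  "sxfaft" -> "SXFAFT" -> "SXFAFT" -> "TFAFXS"
  "bdbevrvy" -> "BDBEVRVY" -> "BDBEVRVY" -> "YVRVEBDB"
  "oirgtkyamcs" -> "OIRGTKYAMCS" -> "OIRGTKYAMCS" -> "SCMAYKTGRIO"
  "upffwls" -> "UPFFWLS" -> "UPFWLS" -> "SLWFPU"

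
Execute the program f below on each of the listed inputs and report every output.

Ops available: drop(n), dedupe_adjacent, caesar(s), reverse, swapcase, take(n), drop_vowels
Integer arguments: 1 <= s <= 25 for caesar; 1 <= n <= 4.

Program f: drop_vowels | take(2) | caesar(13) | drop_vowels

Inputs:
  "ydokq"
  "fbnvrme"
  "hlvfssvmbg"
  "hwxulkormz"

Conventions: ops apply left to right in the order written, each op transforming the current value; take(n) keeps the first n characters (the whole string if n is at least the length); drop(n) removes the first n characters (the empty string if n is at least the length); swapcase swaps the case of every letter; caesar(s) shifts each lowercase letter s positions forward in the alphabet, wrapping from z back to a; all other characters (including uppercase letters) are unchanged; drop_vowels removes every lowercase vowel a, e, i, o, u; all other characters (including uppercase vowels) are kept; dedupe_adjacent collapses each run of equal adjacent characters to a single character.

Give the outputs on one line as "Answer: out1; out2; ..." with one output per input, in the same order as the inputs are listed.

"lq"; "s"; "y"; "j"

Execution, op by op:
  "ydokq" -> "ydkq" -> "yd" -> "lq" -> "lq"
  "fbnvrme" -> "fbnvrm" -> "fb" -> "so" -> "s"
  "hlvfssvmbg" -> "hlvfssvmbg" -> "hl" -> "uy" -> "y"
  "hwxulkormz" -> "hwxlkrmz" -> "hw" -> "uj" -> "j"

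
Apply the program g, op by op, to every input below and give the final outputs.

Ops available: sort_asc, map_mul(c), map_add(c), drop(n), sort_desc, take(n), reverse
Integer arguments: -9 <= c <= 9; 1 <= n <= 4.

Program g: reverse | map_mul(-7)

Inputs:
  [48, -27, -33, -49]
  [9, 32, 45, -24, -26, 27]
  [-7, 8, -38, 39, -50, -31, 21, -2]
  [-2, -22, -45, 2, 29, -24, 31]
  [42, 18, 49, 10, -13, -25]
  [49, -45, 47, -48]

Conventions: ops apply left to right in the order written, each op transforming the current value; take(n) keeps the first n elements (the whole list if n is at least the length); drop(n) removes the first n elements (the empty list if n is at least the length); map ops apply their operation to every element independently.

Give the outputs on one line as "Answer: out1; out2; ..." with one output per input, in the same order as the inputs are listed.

[343, 231, 189, -336]; [-189, 182, 168, -315, -224, -63]; [14, -147, 217, 350, -273, 266, -56, 49]; [-217, 168, -203, -14, 315, 154, 14]; [175, 91, -70, -343, -126, -294]; [336, -329, 315, -343]

Execution, op by op:
  [48, -27, -33, -49] -> [-49, -33, -27, 48] -> [343, 231, 189, -336]
  [9, 32, 45, -24, -26, 27] -> [27, -26, -24, 45, 32, 9] -> [-189, 182, 168, -315, -224, -63]
  [-7, 8, -38, 39, -50, -31, 21, -2] -> [-2, 21, -31, -50, 39, -38, 8, -7] -> [14, -147, 217, 350, -273, 266, -56, 49]
  [-2, -22, -45, 2, 29, -24, 31] -> [31, -24, 29, 2, -45, -22, -2] -> [-217, 168, -203, -14, 315, 154, 14]
  [42, 18, 49, 10, -13, -25] -> [-25, -13, 10, 49, 18, 42] -> [175, 91, -70, -343, -126, -294]
  [49, -45, 47, -48] -> [-48, 47, -45, 49] -> [336, -329, 315, -343]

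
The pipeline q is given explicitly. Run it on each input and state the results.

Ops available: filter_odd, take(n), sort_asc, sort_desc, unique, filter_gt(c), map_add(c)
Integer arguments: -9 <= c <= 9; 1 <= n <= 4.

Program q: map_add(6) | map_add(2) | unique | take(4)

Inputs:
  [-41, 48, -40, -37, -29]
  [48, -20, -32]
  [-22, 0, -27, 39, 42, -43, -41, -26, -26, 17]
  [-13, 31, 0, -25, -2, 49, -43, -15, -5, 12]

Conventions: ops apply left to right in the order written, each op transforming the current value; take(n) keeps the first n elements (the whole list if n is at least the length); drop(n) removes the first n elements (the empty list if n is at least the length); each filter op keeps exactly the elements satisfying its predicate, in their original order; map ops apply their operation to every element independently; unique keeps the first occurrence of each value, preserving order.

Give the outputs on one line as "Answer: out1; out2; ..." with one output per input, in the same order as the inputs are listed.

[-33, 56, -32, -29]; [56, -12, -24]; [-14, 8, -19, 47]; [-5, 39, 8, -17]

Execution, op by op:
  [-41, 48, -40, -37, -29] -> [-35, 54, -34, -31, -23] -> [-33, 56, -32, -29, -21] -> [-33, 56, -32, -29, -21] -> [-33, 56, -32, -29]
  [48, -20, -32] -> [54, -14, -26] -> [56, -12, -24] -> [56, -12, -24] -> [56, -12, -24]
  [-22, 0, -27, 39, 42, -43, -41, -26, -26, 17] -> [-16, 6, -21, 45, 48, -37, -35, -20, -20, 23] -> [-14, 8, -19, 47, 50, -35, -33, -18, -18, 25] -> [-14, 8, -19, 47, 50, -35, -33, -18, 25] -> [-14, 8, -19, 47]
  [-13, 31, 0, -25, -2, 49, -43, -15, -5, 12] -> [-7, 37, 6, -19, 4, 55, -37, -9, 1, 18] -> [-5, 39, 8, -17, 6, 57, -35, -7, 3, 20] -> [-5, 39, 8, -17, 6, 57, -35, -7, 3, 20] -> [-5, 39, 8, -17]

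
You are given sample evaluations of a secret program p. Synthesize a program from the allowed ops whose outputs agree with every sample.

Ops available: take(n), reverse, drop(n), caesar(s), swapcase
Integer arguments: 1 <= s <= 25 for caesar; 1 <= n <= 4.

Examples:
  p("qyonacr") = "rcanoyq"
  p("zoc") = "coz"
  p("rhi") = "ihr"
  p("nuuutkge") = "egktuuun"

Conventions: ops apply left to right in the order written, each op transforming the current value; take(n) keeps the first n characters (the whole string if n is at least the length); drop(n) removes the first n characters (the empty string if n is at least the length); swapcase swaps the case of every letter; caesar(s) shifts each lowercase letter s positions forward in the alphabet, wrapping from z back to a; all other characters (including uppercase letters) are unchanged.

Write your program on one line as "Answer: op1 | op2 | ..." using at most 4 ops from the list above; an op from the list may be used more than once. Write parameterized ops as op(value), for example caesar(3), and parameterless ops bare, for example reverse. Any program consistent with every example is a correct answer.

swapcase | reverse | swapcase

Check, running the answer program on each example:
  "qyonacr" -> "QYONACR" -> "RCANOYQ" -> "rcanoyq"
  "zoc" -> "ZOC" -> "COZ" -> "coz"
  "rhi" -> "RHI" -> "IHR" -> "ihr"
  "nuuutkge" -> "NUUUTKGE" -> "EGKTUUUN" -> "egktuuun"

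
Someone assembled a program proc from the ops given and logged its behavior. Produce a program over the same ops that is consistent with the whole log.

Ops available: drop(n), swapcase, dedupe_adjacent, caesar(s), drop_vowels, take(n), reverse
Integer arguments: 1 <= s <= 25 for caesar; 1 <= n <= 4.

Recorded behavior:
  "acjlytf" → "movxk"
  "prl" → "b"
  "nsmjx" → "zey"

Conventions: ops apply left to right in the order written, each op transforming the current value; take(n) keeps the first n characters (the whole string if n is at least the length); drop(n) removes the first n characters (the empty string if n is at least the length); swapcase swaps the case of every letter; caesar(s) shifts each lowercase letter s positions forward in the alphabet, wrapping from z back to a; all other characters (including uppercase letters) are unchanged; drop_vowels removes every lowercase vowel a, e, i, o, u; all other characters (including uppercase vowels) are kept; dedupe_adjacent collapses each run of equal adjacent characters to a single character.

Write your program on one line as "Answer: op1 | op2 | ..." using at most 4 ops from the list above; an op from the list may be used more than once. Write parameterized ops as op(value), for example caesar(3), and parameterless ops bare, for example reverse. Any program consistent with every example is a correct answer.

reverse | caesar(12) | drop(2) | reverse

Check, running the answer program on each example:
  "acjlytf" -> "ftyljca" -> "rfkxvom" -> "kxvom" -> "movxk"
  "prl" -> "lrp" -> "xdb" -> "b" -> "b"
  "nsmjx" -> "xjmsn" -> "jvyez" -> "yez" -> "zey"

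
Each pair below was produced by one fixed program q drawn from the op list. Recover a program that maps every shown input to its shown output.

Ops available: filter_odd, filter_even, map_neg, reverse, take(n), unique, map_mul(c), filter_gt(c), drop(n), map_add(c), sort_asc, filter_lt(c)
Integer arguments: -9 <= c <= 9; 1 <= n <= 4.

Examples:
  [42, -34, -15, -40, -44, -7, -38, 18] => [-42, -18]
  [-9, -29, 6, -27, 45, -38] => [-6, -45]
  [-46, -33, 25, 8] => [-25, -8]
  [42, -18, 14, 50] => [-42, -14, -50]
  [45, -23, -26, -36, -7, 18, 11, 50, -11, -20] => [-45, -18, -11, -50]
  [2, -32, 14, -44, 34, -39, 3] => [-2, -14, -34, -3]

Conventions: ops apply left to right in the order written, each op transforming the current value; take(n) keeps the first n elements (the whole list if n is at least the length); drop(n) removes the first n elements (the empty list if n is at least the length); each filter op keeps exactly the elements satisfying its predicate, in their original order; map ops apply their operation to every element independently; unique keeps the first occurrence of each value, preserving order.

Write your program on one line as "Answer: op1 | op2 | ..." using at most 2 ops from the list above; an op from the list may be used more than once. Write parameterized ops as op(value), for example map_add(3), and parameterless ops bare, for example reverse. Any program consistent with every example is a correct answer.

map_neg | filter_lt(1)

Check, running the answer program on each example:
  [42, -34, -15, -40, -44, -7, -38, 18] -> [-42, 34, 15, 40, 44, 7, 38, -18] -> [-42, -18]
  [-9, -29, 6, -27, 45, -38] -> [9, 29, -6, 27, -45, 38] -> [-6, -45]
  [-46, -33, 25, 8] -> [46, 33, -25, -8] -> [-25, -8]
  [42, -18, 14, 50] -> [-42, 18, -14, -50] -> [-42, -14, -50]
  [45, -23, -26, -36, -7, 18, 11, 50, -11, -20] -> [-45, 23, 26, 36, 7, -18, -11, -50, 11, 20] -> [-45, -18, -11, -50]
  [2, -32, 14, -44, 34, -39, 3] -> [-2, 32, -14, 44, -34, 39, -3] -> [-2, -14, -34, -3]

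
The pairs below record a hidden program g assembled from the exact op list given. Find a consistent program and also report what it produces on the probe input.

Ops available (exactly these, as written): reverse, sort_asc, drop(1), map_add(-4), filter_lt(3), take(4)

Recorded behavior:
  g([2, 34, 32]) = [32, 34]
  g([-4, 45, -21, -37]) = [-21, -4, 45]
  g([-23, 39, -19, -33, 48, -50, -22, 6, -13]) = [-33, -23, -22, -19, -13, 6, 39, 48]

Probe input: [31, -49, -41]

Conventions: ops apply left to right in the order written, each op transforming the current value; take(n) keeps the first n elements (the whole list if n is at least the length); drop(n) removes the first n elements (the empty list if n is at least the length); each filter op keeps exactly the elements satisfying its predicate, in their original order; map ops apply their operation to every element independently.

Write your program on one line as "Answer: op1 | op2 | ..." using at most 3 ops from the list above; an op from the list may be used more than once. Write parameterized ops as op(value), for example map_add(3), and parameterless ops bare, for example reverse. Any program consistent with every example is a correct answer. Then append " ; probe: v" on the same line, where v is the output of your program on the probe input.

sort_asc | drop(1) ; probe: [-41, 31]

Check, running the answer program on each example:
  [2, 34, 32] -> [2, 32, 34] -> [32, 34]
  [-4, 45, -21, -37] -> [-37, -21, -4, 45] -> [-21, -4, 45]
  [-23, 39, -19, -33, 48, -50, -22, 6, -13] -> [-50, -33, -23, -22, -19, -13, 6, 39, 48] -> [-33, -23, -22, -19, -13, 6, 39, 48]
  probe: [31, -49, -41] -> [-49, -41, 31] -> [-41, 31]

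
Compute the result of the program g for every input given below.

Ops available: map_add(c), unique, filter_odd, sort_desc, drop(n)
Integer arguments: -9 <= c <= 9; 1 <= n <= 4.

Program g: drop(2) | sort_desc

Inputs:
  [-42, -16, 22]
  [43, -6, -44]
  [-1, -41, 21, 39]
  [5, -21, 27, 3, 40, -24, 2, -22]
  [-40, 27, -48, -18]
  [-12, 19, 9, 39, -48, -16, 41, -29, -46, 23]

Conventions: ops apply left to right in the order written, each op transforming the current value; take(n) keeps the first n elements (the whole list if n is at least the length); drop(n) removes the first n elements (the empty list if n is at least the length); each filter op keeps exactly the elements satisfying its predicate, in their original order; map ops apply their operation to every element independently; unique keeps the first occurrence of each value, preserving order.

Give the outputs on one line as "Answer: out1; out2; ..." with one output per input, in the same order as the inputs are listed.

[22]; [-44]; [39, 21]; [40, 27, 3, 2, -22, -24]; [-18, -48]; [41, 39, 23, 9, -16, -29, -46, -48]

Execution, op by op:
  [-42, -16, 22] -> [22] -> [22]
  [43, -6, -44] -> [-44] -> [-44]
  [-1, -41, 21, 39] -> [21, 39] -> [39, 21]
  [5, -21, 27, 3, 40, -24, 2, -22] -> [27, 3, 40, -24, 2, -22] -> [40, 27, 3, 2, -22, -24]
  [-40, 27, -48, -18] -> [-48, -18] -> [-18, -48]
  [-12, 19, 9, 39, -48, -16, 41, -29, -46, 23] -> [9, 39, -48, -16, 41, -29, -46, 23] -> [41, 39, 23, 9, -16, -29, -46, -48]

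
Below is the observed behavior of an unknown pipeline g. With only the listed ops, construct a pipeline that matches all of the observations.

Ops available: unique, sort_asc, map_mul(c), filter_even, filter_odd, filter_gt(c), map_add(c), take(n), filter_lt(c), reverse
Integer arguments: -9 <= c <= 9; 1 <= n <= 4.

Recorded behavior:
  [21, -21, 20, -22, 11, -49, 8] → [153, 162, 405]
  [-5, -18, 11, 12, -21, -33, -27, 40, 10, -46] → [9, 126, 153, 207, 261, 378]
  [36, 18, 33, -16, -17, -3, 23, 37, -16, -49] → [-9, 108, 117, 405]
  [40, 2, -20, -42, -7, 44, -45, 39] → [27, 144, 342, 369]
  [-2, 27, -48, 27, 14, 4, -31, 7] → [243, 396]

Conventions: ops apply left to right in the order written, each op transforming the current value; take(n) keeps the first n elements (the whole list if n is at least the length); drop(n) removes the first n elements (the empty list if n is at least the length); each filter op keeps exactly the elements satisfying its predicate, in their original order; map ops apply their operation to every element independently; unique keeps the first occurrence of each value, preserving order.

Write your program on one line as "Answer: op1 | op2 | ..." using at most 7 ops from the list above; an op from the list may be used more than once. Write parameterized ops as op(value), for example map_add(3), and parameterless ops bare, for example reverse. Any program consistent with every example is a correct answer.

sort_asc | map_add(4) | filter_lt(2) | unique | reverse | map_mul(-9)

Check, running the answer program on each example:
  [21, -21, 20, -22, 11, -49, 8] -> [-49, -22, -21, 8, 11, 20, 21] -> [-45, -18, -17, 12, 15, 24, 25] -> [-45, -18, -17] -> [-45, -18, -17] -> [-17, -18, -45] -> [153, 162, 405]
  [-5, -18, 11, 12, -21, -33, -27, 40, 10, -46] -> [-46, -33, -27, -21, -18, -5, 10, 11, 12, 40] -> [-42, -29, -23, -17, -14, -1, 14, 15, 16, 44] -> [-42, -29, -23, -17, -14, -1] -> [-42, -29, -23, -17, -14, -1] -> [-1, -14, -17, -23, -29, -42] -> [9, 126, 153, 207, 261, 378]
  [36, 18, 33, -16, -17, -3, 23, 37, -16, -49] -> [-49, -17, -16, -16, -3, 18, 23, 33, 36, 37] -> [-45, -13, -12, -12, 1, 22, 27, 37, 40, 41] -> [-45, -13, -12, -12, 1] -> [-45, -13, -12, 1] -> [1, -12, -13, -45] -> [-9, 108, 117, 405]
  [40, 2, -20, -42, -7, 44, -45, 39] -> [-45, -42, -20, -7, 2, 39, 40, 44] -> [-41, -38, -16, -3, 6, 43, 44, 48] -> [-41, -38, -16, -3] -> [-41, -38, -16, -3] -> [-3, -16, -38, -41] -> [27, 144, 342, 369]
  [-2, 27, -48, 27, 14, 4, -31, 7] -> [-48, -31, -2, 4, 7, 14, 27, 27] -> [-44, -27, 2, 8, 11, 18, 31, 31] -> [-44, -27] -> [-44, -27] -> [-27, -44] -> [243, 396]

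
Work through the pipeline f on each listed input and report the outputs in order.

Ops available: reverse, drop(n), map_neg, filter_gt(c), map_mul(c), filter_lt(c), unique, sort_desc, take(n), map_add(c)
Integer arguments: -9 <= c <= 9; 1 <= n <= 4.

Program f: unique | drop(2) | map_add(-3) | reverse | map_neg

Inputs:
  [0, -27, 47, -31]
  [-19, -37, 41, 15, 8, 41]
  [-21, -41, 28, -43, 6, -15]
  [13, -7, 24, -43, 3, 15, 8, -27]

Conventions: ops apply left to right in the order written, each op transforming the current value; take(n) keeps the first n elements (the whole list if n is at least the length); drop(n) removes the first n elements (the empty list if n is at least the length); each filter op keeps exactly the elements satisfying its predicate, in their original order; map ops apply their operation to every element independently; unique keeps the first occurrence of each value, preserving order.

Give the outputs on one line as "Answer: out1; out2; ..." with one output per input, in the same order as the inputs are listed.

[34, -44]; [-5, -12, -38]; [18, -3, 46, -25]; [30, -5, -12, 0, 46, -21]

Execution, op by op:
  [0, -27, 47, -31] -> [0, -27, 47, -31] -> [47, -31] -> [44, -34] -> [-34, 44] -> [34, -44]
  [-19, -37, 41, 15, 8, 41] -> [-19, -37, 41, 15, 8] -> [41, 15, 8] -> [38, 12, 5] -> [5, 12, 38] -> [-5, -12, -38]
  [-21, -41, 28, -43, 6, -15] -> [-21, -41, 28, -43, 6, -15] -> [28, -43, 6, -15] -> [25, -46, 3, -18] -> [-18, 3, -46, 25] -> [18, -3, 46, -25]
  [13, -7, 24, -43, 3, 15, 8, -27] -> [13, -7, 24, -43, 3, 15, 8, -27] -> [24, -43, 3, 15, 8, -27] -> [21, -46, 0, 12, 5, -30] -> [-30, 5, 12, 0, -46, 21] -> [30, -5, -12, 0, 46, -21]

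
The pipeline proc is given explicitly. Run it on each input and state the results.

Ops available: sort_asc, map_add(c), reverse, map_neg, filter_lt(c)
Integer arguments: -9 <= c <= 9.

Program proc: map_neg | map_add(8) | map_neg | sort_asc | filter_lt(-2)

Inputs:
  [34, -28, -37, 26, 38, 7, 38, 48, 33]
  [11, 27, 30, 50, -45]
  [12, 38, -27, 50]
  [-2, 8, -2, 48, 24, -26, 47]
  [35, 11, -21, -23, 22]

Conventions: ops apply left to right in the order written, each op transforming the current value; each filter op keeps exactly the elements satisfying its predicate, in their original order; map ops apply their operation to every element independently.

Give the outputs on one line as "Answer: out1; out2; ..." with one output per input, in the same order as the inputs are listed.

[-45, -36]; [-53]; [-35]; [-34, -10, -10]; [-31, -29]

Execution, op by op:
  [34, -28, -37, 26, 38, 7, 38, 48, 33] -> [-34, 28, 37, -26, -38, -7, -38, -48, -33] -> [-26, 36, 45, -18, -30, 1, -30, -40, -25] -> [26, -36, -45, 18, 30, -1, 30, 40, 25] -> [-45, -36, -1, 18, 25, 26, 30, 30, 40] -> [-45, -36]
  [11, 27, 30, 50, -45] -> [-11, -27, -30, -50, 45] -> [-3, -19, -22, -42, 53] -> [3, 19, 22, 42, -53] -> [-53, 3, 19, 22, 42] -> [-53]
  [12, 38, -27, 50] -> [-12, -38, 27, -50] -> [-4, -30, 35, -42] -> [4, 30, -35, 42] -> [-35, 4, 30, 42] -> [-35]
  [-2, 8, -2, 48, 24, -26, 47] -> [2, -8, 2, -48, -24, 26, -47] -> [10, 0, 10, -40, -16, 34, -39] -> [-10, 0, -10, 40, 16, -34, 39] -> [-34, -10, -10, 0, 16, 39, 40] -> [-34, -10, -10]
  [35, 11, -21, -23, 22] -> [-35, -11, 21, 23, -22] -> [-27, -3, 29, 31, -14] -> [27, 3, -29, -31, 14] -> [-31, -29, 3, 14, 27] -> [-31, -29]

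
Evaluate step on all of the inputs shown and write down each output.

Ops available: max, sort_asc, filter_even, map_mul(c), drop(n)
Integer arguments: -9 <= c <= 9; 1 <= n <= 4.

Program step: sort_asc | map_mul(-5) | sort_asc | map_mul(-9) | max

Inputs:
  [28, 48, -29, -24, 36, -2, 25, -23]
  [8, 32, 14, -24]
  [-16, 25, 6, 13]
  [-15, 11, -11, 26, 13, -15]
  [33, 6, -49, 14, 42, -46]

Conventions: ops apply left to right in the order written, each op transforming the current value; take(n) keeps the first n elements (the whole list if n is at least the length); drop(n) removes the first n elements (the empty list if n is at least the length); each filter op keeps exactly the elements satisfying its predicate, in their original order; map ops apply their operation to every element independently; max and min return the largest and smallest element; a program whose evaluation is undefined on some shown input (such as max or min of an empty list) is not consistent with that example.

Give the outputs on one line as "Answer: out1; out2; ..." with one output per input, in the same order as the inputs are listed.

Execution, op by op:
  [28, 48, -29, -24, 36, -2, 25, -23] -> [-29, -24, -23, -2, 25, 28, 36, 48] -> [145, 120, 115, 10, -125, -140, -180, -240] -> [-240, -180, -140, -125, 10, 115, 120, 145] -> [2160, 1620, 1260, 1125, -90, -1035, -1080, -1305] -> 2160
  [8, 32, 14, -24] -> [-24, 8, 14, 32] -> [120, -40, -70, -160] -> [-160, -70, -40, 120] -> [1440, 630, 360, -1080] -> 1440
  [-16, 25, 6, 13] -> [-16, 6, 13, 25] -> [80, -30, -65, -125] -> [-125, -65, -30, 80] -> [1125, 585, 270, -720] -> 1125
  [-15, 11, -11, 26, 13, -15] -> [-15, -15, -11, 11, 13, 26] -> [75, 75, 55, -55, -65, -130] -> [-130, -65, -55, 55, 75, 75] -> [1170, 585, 495, -495, -675, -675] -> 1170
  [33, 6, -49, 14, 42, -46] -> [-49, -46, 6, 14, 33, 42] -> [245, 230, -30, -70, -165, -210] -> [-210, -165, -70, -30, 230, 245] -> [1890, 1485, 630, 270, -2070, -2205] -> 1890

2160; 1440; 1125; 1170; 1890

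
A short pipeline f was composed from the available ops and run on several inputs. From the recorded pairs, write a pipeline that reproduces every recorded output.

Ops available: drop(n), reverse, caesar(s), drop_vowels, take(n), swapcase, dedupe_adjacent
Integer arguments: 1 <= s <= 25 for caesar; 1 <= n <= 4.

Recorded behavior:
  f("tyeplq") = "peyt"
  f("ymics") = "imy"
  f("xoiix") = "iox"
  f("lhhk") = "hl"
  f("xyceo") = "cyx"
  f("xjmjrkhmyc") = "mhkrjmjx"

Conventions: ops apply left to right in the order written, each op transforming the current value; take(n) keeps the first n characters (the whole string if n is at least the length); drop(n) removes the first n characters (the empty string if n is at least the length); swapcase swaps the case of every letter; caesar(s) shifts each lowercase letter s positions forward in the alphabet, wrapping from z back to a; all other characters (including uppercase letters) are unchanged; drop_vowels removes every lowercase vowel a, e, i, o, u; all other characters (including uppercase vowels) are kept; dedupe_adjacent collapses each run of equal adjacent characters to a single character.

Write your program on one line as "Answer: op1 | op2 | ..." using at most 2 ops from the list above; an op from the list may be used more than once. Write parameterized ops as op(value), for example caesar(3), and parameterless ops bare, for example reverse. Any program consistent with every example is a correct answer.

reverse | drop(2)

Check, running the answer program on each example:
  "tyeplq" -> "qlpeyt" -> "peyt"
  "ymics" -> "scimy" -> "imy"
  "xoiix" -> "xiiox" -> "iox"
  "lhhk" -> "khhl" -> "hl"
  "xyceo" -> "oecyx" -> "cyx"
  "xjmjrkhmyc" -> "cymhkrjmjx" -> "mhkrjmjx"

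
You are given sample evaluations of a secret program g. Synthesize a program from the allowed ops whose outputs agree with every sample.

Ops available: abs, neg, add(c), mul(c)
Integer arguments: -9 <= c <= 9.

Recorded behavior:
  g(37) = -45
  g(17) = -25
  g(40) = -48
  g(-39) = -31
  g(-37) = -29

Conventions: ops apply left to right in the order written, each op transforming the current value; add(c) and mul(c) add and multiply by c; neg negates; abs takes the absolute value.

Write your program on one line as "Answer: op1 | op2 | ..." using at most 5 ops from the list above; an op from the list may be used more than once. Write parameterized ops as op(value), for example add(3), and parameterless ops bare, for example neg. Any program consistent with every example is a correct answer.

add(8) | neg | abs | mul(-1)

Check, running the answer program on each example:
  37 -> 45 -> -45 -> 45 -> -45
  17 -> 25 -> -25 -> 25 -> -25
  40 -> 48 -> -48 -> 48 -> -48
  -39 -> -31 -> 31 -> 31 -> -31
  -37 -> -29 -> 29 -> 29 -> -29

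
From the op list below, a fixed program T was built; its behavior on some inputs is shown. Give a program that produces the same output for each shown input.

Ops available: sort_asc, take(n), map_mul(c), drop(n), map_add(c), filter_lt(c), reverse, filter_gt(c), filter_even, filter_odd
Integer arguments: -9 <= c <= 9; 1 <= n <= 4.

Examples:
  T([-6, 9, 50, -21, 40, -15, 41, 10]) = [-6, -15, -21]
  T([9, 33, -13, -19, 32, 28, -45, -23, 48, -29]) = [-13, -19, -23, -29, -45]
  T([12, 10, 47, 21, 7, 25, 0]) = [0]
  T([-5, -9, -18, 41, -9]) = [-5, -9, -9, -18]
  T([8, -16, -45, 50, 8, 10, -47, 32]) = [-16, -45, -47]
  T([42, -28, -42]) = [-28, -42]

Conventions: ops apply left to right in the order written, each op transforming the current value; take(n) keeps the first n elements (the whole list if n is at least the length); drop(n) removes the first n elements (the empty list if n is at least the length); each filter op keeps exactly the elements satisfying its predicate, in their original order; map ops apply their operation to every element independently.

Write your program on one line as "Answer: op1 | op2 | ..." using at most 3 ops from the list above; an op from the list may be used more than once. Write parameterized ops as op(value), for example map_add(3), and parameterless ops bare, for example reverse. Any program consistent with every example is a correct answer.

filter_lt(7) | sort_asc | reverse

Check, running the answer program on each example:
  [-6, 9, 50, -21, 40, -15, 41, 10] -> [-6, -21, -15] -> [-21, -15, -6] -> [-6, -15, -21]
  [9, 33, -13, -19, 32, 28, -45, -23, 48, -29] -> [-13, -19, -45, -23, -29] -> [-45, -29, -23, -19, -13] -> [-13, -19, -23, -29, -45]
  [12, 10, 47, 21, 7, 25, 0] -> [0] -> [0] -> [0]
  [-5, -9, -18, 41, -9] -> [-5, -9, -18, -9] -> [-18, -9, -9, -5] -> [-5, -9, -9, -18]
  [8, -16, -45, 50, 8, 10, -47, 32] -> [-16, -45, -47] -> [-47, -45, -16] -> [-16, -45, -47]
  [42, -28, -42] -> [-28, -42] -> [-42, -28] -> [-28, -42]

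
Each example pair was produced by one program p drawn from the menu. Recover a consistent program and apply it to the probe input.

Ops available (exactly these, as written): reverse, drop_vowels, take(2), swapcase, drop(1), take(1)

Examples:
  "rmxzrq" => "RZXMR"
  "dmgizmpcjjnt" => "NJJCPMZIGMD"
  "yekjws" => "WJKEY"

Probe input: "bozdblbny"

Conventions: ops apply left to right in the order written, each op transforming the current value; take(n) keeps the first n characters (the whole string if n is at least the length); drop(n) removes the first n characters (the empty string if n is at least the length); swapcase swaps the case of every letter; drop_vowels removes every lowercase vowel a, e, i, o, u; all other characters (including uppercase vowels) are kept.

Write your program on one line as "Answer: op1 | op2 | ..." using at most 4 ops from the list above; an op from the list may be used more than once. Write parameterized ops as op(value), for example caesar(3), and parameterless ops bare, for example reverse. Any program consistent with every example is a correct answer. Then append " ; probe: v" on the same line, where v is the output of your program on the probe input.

reverse | drop(1) | swapcase ; probe: "NBLBDZOB"

Check, running the answer program on each example:
  "rmxzrq" -> "qrzxmr" -> "rzxmr" -> "RZXMR"
  "dmgizmpcjjnt" -> "tnjjcpmzigmd" -> "njjcpmzigmd" -> "NJJCPMZIGMD"
  "yekjws" -> "swjkey" -> "wjkey" -> "WJKEY"
  probe: "bozdblbny" -> "ynblbdzob" -> "nblbdzob" -> "NBLBDZOB"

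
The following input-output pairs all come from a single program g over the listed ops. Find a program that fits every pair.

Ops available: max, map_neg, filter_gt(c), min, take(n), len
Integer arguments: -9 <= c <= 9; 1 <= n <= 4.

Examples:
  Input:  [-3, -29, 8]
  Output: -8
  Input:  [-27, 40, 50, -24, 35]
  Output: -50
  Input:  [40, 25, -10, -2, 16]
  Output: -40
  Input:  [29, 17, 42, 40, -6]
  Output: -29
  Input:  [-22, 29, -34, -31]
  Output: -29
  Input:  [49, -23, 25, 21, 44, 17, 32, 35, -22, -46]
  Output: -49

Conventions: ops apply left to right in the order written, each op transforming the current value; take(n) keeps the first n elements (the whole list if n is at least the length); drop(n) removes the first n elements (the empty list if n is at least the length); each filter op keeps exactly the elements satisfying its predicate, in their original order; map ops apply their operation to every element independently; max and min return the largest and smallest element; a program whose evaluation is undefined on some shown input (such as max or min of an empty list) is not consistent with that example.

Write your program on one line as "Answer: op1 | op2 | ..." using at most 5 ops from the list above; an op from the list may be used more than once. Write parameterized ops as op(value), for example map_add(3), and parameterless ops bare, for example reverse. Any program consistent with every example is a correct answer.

filter_gt(7) | take(2) | map_neg | min

Check, running the answer program on each example:
  [-3, -29, 8] -> [8] -> [8] -> [-8] -> -8
  [-27, 40, 50, -24, 35] -> [40, 50, 35] -> [40, 50] -> [-40, -50] -> -50
  [40, 25, -10, -2, 16] -> [40, 25, 16] -> [40, 25] -> [-40, -25] -> -40
  [29, 17, 42, 40, -6] -> [29, 17, 42, 40] -> [29, 17] -> [-29, -17] -> -29
  [-22, 29, -34, -31] -> [29] -> [29] -> [-29] -> -29
  [49, -23, 25, 21, 44, 17, 32, 35, -22, -46] -> [49, 25, 21, 44, 17, 32, 35] -> [49, 25] -> [-49, -25] -> -49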